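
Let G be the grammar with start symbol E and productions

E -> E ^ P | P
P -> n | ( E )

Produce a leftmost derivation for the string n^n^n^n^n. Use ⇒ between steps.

E ⇒ E^P ⇒ E^P^P ⇒ E^P^P^P ⇒ E^P^P^P^P ⇒ P^P^P^P^P ⇒ n^P^P^P^P ⇒ n^n^P^P^P ⇒ n^n^n^P^P ⇒ n^n^n^n^P ⇒ n^n^n^n^n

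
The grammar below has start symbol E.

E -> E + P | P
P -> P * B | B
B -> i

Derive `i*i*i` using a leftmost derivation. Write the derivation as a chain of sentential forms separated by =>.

E => P => P*B => P*B*B => B*B*B => i*B*B => i*i*B => i*i*i

E => P   [E -> P]
P => P*B   [P -> P * B]
P*B => P*B*B   [P -> P * B]
P*B*B => B*B*B   [P -> B]
B*B*B => i*B*B   [B -> i]
i*B*B => i*i*B   [B -> i]
i*i*B => i*i*i   [B -> i]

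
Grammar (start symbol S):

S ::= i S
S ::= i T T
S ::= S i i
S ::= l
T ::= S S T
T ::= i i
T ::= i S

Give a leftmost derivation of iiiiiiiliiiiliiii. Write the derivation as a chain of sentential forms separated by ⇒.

S ⇒ iS ⇒ iiS ⇒ iiiTT ⇒ iiiSSTT ⇒ iiiiSSTT ⇒ iiiiiSSTT ⇒ iiiiiiTTSTT ⇒ iiiiiiiSTSTT ⇒ iiiiiiiSiiTSTT ⇒ iiiiiiiliiTSTT ⇒ iiiiiiiliiiiSTT ⇒ iiiiiiiliiiilTT ⇒ iiiiiiiliiiiliiT ⇒ iiiiiiiliiiiliiii

S ⇒ iS   [S ::= i S]
iS ⇒ iiS   [S ::= i S]
iiS ⇒ iiiTT   [S ::= i T T]
iiiTT ⇒ iiiSSTT   [T ::= S S T]
iiiSSTT ⇒ iiiiSSTT   [S ::= i S]
iiiiSSTT ⇒ iiiiiSSTT   [S ::= i S]
iiiiiSSTT ⇒ iiiiiiTTSTT   [S ::= i T T]
iiiiiiTTSTT ⇒ iiiiiiiSTSTT   [T ::= i S]
iiiiiiiSTSTT ⇒ iiiiiiiSiiTSTT   [S ::= S i i]
iiiiiiiSiiTSTT ⇒ iiiiiiiliiTSTT   [S ::= l]
iiiiiiiliiTSTT ⇒ iiiiiiiliiiiSTT   [T ::= i i]
iiiiiiiliiiiSTT ⇒ iiiiiiiliiiilTT   [S ::= l]
iiiiiiiliiiilTT ⇒ iiiiiiiliiiiliiT   [T ::= i i]
iiiiiiiliiiiliiT ⇒ iiiiiiiliiiiliiii   [T ::= i i]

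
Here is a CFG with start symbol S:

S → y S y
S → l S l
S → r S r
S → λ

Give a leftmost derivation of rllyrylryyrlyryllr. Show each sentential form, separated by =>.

S => rSr   [S → r S r]
rSr => rlSlr   [S → l S l]
rlSlr => rllSllr   [S → l S l]
rllSllr => rllySyllr   [S → y S y]
rllySyllr => rllyrSryllr   [S → r S r]
rllyrSryllr => rllyrySyryllr   [S → y S y]
rllyrySyryllr => rllyrylSlyryllr   [S → l S l]
rllyrylSlyryllr => rllyrylrSrlyryllr   [S → r S r]
rllyrylrSrlyryllr => rllyrylrySyrlyryllr   [S → y S y]
rllyrylrySyrlyryllr => rllyrylryyrlyryllr   [S → λ]

S => rSr => rlSlr => rllSllr => rllySyllr => rllyrSryllr => rllyrySyryllr => rllyrylSlyryllr => rllyrylrSrlyryllr => rllyrylrySyrlyryllr => rllyrylryyrlyryllr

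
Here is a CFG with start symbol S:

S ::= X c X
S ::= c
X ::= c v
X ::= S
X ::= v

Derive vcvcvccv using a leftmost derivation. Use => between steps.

S => XcX   [S ::= X c X]
XcX => ScX   [X ::= S]
ScX => XcXcX   [S ::= X c X]
XcXcX => ScXcX   [X ::= S]
ScXcX => XcXcXcX   [S ::= X c X]
XcXcXcX => vcXcXcX   [X ::= v]
vcXcXcX => vcvcXcX   [X ::= v]
vcvcXcX => vcvcvcX   [X ::= v]
vcvcvcX => vcvcvccv   [X ::= c v]

S => XcX => ScX => XcXcX => ScXcX => XcXcXcX => vcXcXcX => vcvcXcX => vcvcvcX => vcvcvccv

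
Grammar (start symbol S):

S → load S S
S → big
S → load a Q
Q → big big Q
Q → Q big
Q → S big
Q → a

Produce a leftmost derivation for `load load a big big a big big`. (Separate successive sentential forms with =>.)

S => load S S => load load a Q S => load load a Q big S => load load a big big Q big S => load load a big big a big S => load load a big big a big big

S => load S S   [S → load S S]
load S S => load load a Q S   [S → load a Q]
load load a Q S => load load a Q big S   [Q → Q big]
load load a Q big S => load load a big big Q big S   [Q → big big Q]
load load a big big Q big S => load load a big big a big S   [Q → a]
load load a big big a big S => load load a big big a big big   [S → big]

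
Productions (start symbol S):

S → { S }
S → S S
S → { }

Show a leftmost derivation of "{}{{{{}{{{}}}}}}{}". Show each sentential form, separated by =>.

S => SS   [S → S S]
SS => {}S   [S → { }]
{}S => {}SS   [S → S S]
{}SS => {}{S}S   [S → { S }]
{}{S}S => {}{{S}}S   [S → { S }]
{}{{S}}S => {}{{{S}}}S   [S → { S }]
{}{{{S}}}S => {}{{{SS}}}S   [S → S S]
{}{{{SS}}}S => {}{{{{}S}}}S   [S → { }]
{}{{{{}S}}}S => {}{{{{}{S}}}}S   [S → { S }]
{}{{{{}{S}}}}S => {}{{{{}{{S}}}}}S   [S → { S }]
{}{{{{}{{S}}}}}S => {}{{{{}{{{}}}}}}S   [S → { }]
{}{{{{}{{{}}}}}}S => {}{{{{}{{{}}}}}}{}   [S → { }]

S => SS => {}S => {}SS => {}{S}S => {}{{S}}S => {}{{{S}}}S => {}{{{SS}}}S => {}{{{{}S}}}S => {}{{{{}{S}}}}S => {}{{{{}{{S}}}}}S => {}{{{{}{{{}}}}}}S => {}{{{{}{{{}}}}}}{}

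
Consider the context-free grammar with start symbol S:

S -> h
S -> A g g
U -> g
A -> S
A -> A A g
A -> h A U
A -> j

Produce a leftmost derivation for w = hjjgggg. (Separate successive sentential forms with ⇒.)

S ⇒ Agg   [S -> A g g]
Agg ⇒ hAUgg   [A -> h A U]
hAUgg ⇒ hAAgUgg   [A -> A A g]
hAAgUgg ⇒ hjAgUgg   [A -> j]
hjAgUgg ⇒ hjjgUgg   [A -> j]
hjjgUgg ⇒ hjjgggg   [U -> g]

S⇒Agg⇒hAUgg⇒hAAgUgg⇒hjAgUgg⇒hjjgUgg⇒hjjgggg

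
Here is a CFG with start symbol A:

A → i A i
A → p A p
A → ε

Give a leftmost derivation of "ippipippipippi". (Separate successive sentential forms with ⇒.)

A ⇒ iAi ⇒ ipApi ⇒ ippAppi ⇒ ippiAippi ⇒ ippipApippi ⇒ ippipiAipippi ⇒ ippipipApipippi ⇒ ippipippipippi

A ⇒ iAi   [A → i A i]
iAi ⇒ ipApi   [A → p A p]
ipApi ⇒ ippAppi   [A → p A p]
ippAppi ⇒ ippiAippi   [A → i A i]
ippiAippi ⇒ ippipApippi   [A → p A p]
ippipApippi ⇒ ippipiAipippi   [A → i A i]
ippipiAipippi ⇒ ippipipApipippi   [A → p A p]
ippipipApipippi ⇒ ippipippipippi   [A → ε]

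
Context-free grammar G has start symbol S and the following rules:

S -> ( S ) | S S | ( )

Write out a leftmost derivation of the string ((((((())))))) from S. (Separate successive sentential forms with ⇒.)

S ⇒ (S) ⇒ ((S)) ⇒ (((S))) ⇒ ((((S)))) ⇒ (((((S))))) ⇒ ((((((S)))))) ⇒ ((((((()))))))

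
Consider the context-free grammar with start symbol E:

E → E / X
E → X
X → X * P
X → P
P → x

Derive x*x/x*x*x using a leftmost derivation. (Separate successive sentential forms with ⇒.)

E⇒E/X⇒X/X⇒X*P/X⇒P*P/X⇒x*P/X⇒x*x/X⇒x*x/X*P⇒x*x/X*P*P⇒x*x/P*P*P⇒x*x/x*P*P⇒x*x/x*x*P⇒x*x/x*x*x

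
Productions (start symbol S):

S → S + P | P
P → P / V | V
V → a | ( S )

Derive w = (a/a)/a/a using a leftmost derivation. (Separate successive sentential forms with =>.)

S => P   [S → P]
P => P/V   [P → P / V]
P/V => P/V/V   [P → P / V]
P/V/V => V/V/V   [P → V]
V/V/V => (S)/V/V   [V → ( S )]
(S)/V/V => (P)/V/V   [S → P]
(P)/V/V => (P/V)/V/V   [P → P / V]
(P/V)/V/V => (V/V)/V/V   [P → V]
(V/V)/V/V => (a/V)/V/V   [V → a]
(a/V)/V/V => (a/a)/V/V   [V → a]
(a/a)/V/V => (a/a)/a/V   [V → a]
(a/a)/a/V => (a/a)/a/a   [V → a]

S=>P=>P/V=>P/V/V=>V/V/V=>(S)/V/V=>(P)/V/V=>(P/V)/V/V=>(V/V)/V/V=>(a/V)/V/V=>(a/a)/V/V=>(a/a)/a/V=>(a/a)/a/a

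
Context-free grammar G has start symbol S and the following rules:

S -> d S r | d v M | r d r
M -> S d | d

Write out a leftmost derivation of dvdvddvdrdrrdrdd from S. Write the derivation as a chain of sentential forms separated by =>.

S => dvM => dvSd => dvdvMd => dvdvSdd => dvdvdSrdd => dvdvddvMrdd => dvdvddvSdrdd => dvdvddvdSrdrdd => dvdvddvdrdrrdrdd

S => dvM   [S -> d v M]
dvM => dvSd   [M -> S d]
dvSd => dvdvMd   [S -> d v M]
dvdvMd => dvdvSdd   [M -> S d]
dvdvSdd => dvdvdSrdd   [S -> d S r]
dvdvdSrdd => dvdvddvMrdd   [S -> d v M]
dvdvddvMrdd => dvdvddvSdrdd   [M -> S d]
dvdvddvSdrdd => dvdvddvdSrdrdd   [S -> d S r]
dvdvddvdSrdrdd => dvdvddvdrdrrdrdd   [S -> r d r]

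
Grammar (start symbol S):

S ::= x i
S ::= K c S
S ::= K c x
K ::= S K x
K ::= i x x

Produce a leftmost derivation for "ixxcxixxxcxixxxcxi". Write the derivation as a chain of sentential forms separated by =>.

S => KcS   [S ::= K c S]
KcS => SKxcS   [K ::= S K x]
SKxcS => KcxKxcS   [S ::= K c x]
KcxKxcS => SKxcxKxcS   [K ::= S K x]
SKxcxKxcS => KcxKxcxKxcS   [S ::= K c x]
KcxKxcxKxcS => ixxcxKxcxKxcS   [K ::= i x x]
ixxcxKxcxKxcS => ixxcxixxxcxKxcS   [K ::= i x x]
ixxcxixxxcxKxcS => ixxcxixxxcxixxxcS   [K ::= i x x]
ixxcxixxxcxixxxcS => ixxcxixxxcxixxxcxi   [S ::= x i]

S => KcS => SKxcS => KcxKxcS => SKxcxKxcS => KcxKxcxKxcS => ixxcxKxcxKxcS => ixxcxixxxcxKxcS => ixxcxixxxcxixxxcS => ixxcxixxxcxixxxcxi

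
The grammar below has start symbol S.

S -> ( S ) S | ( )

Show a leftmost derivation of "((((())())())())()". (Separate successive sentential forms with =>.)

S=>(S)S=>((S)S)S=>(((S)S)S)S=>((((S)S)S)S)S=>((((())S)S)S)S=>((((())())S)S)S=>((((())())())S)S=>((((())())())())S=>((((())())())())()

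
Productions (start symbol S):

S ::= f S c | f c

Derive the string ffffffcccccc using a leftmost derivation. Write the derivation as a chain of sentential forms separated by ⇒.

S ⇒ fSc   [S ::= f S c]
fSc ⇒ ffScc   [S ::= f S c]
ffScc ⇒ fffSccc   [S ::= f S c]
fffSccc ⇒ ffffScccc   [S ::= f S c]
ffffScccc ⇒ fffffSccccc   [S ::= f S c]
fffffSccccc ⇒ ffffffcccccc   [S ::= f c]

S ⇒ fSc ⇒ ffScc ⇒ fffSccc ⇒ ffffScccc ⇒ fffffSccccc ⇒ ffffffcccccc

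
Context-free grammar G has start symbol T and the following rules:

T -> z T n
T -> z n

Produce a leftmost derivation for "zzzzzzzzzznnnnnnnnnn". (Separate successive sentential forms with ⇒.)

T ⇒ zTn ⇒ zzTnn ⇒ zzzTnnn ⇒ zzzzTnnnn ⇒ zzzzzTnnnnn ⇒ zzzzzzTnnnnnn ⇒ zzzzzzzTnnnnnnn ⇒ zzzzzzzzTnnnnnnnn ⇒ zzzzzzzzzTnnnnnnnnn ⇒ zzzzzzzzzznnnnnnnnnn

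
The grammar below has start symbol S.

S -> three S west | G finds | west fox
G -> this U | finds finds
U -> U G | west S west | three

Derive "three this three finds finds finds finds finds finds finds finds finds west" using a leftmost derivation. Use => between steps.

S => three S west => three G finds west => three this U finds west => three this U G finds west => three this U G G finds west => three this U G G G finds west => three this U G G G G finds west => three this three G G G G finds west => three this three finds finds G G G finds west => three this three finds finds finds finds G G finds west => three this three finds finds finds finds finds finds G finds west => three this three finds finds finds finds finds finds finds finds finds west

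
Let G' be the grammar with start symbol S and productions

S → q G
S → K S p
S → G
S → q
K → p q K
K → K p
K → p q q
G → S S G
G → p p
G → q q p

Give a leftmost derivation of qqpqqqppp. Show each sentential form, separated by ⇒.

S⇒G⇒SSG⇒GSG⇒qqpSG⇒qqpqGG⇒qqpqqqpG⇒qqpqqqppp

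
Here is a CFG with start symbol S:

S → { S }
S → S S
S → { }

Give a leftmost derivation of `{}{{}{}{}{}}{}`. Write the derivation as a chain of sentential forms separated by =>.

S=>SS=>SSS=>{}SS=>{}{S}S=>{}{SS}S=>{}{SSS}S=>{}{SSSS}S=>{}{{}SSS}S=>{}{{}{}SS}S=>{}{{}{}{}S}S=>{}{{}{}{}{}}S=>{}{{}{}{}{}}{}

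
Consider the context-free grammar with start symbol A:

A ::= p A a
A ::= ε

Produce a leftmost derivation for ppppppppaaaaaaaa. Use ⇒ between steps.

A⇒pAa⇒ppAaa⇒pppAaaa⇒ppppAaaaa⇒pppppAaaaaa⇒ppppppAaaaaaa⇒pppppppAaaaaaaa⇒ppppppppAaaaaaaaa⇒ppppppppaaaaaaaa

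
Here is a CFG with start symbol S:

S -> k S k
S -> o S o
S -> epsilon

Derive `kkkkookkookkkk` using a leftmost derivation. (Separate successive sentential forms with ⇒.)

S⇒kSk⇒kkSkk⇒kkkSkkk⇒kkkkSkkkk⇒kkkkoSokkkk⇒kkkkooSookkkk⇒kkkkookSkookkkk⇒kkkkookkookkkk

S ⇒ kSk   [S -> k S k]
kSk ⇒ kkSkk   [S -> k S k]
kkSkk ⇒ kkkSkkk   [S -> k S k]
kkkSkkk ⇒ kkkkSkkkk   [S -> k S k]
kkkkSkkkk ⇒ kkkkoSokkkk   [S -> o S o]
kkkkoSokkkk ⇒ kkkkooSookkkk   [S -> o S o]
kkkkooSookkkk ⇒ kkkkookSkookkkk   [S -> k S k]
kkkkookSkookkkk ⇒ kkkkookkookkkk   [S -> epsilon]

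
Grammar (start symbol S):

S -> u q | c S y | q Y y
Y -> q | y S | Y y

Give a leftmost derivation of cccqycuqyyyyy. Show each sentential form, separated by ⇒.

S⇒cSy⇒ccSyy⇒cccSyyy⇒cccqYyyyy⇒cccqySyyyy⇒cccqycSyyyyy⇒cccqycuqyyyyy

S ⇒ cSy   [S -> c S y]
cSy ⇒ ccSyy   [S -> c S y]
ccSyy ⇒ cccSyyy   [S -> c S y]
cccSyyy ⇒ cccqYyyyy   [S -> q Y y]
cccqYyyyy ⇒ cccqySyyyy   [Y -> y S]
cccqySyyyy ⇒ cccqycSyyyyy   [S -> c S y]
cccqycSyyyyy ⇒ cccqycuqyyyyy   [S -> u q]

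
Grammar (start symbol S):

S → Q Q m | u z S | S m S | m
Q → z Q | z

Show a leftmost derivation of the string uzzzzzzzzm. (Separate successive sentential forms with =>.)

S => uzS   [S → u z S]
uzS => uzQQm   [S → Q Q m]
uzQQm => uzzQQm   [Q → z Q]
uzzQQm => uzzzQQm   [Q → z Q]
uzzzQQm => uzzzzQQm   [Q → z Q]
uzzzzQQm => uzzzzzQm   [Q → z]
uzzzzzQm => uzzzzzzQm   [Q → z Q]
uzzzzzzQm => uzzzzzzzQm   [Q → z Q]
uzzzzzzzQm => uzzzzzzzzm   [Q → z]

S => uzS => uzQQm => uzzQQm => uzzzQQm => uzzzzQQm => uzzzzzQm => uzzzzzzQm => uzzzzzzzQm => uzzzzzzzzm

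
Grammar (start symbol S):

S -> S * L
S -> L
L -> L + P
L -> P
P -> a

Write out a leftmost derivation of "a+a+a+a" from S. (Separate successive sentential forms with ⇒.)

S⇒L⇒L+P⇒L+P+P⇒L+P+P+P⇒P+P+P+P⇒a+P+P+P⇒a+a+P+P⇒a+a+a+P⇒a+a+a+a

S ⇒ L   [S -> L]
L ⇒ L+P   [L -> L + P]
L+P ⇒ L+P+P   [L -> L + P]
L+P+P ⇒ L+P+P+P   [L -> L + P]
L+P+P+P ⇒ P+P+P+P   [L -> P]
P+P+P+P ⇒ a+P+P+P   [P -> a]
a+P+P+P ⇒ a+a+P+P   [P -> a]
a+a+P+P ⇒ a+a+a+P   [P -> a]
a+a+a+P ⇒ a+a+a+a   [P -> a]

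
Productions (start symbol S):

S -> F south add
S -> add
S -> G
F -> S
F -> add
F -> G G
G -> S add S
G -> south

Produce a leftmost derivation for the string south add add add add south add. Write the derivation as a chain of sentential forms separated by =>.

S => F south add => S south add => G south add => S add S south add => G add S south add => S add S add S south add => G add S add S south add => south add S add S south add => south add add add S south add => south add add add add south add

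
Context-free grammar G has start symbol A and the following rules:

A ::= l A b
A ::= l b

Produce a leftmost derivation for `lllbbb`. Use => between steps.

A => lAb => llAbb => lllbbb

A => lAb   [A ::= l A b]
lAb => llAbb   [A ::= l A b]
llAbb => lllbbb   [A ::= l b]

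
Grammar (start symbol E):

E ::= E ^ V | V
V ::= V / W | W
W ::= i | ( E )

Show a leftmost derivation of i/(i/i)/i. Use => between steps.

E => V => V/W => V/W/W => W/W/W => i/W/W => i/(E)/W => i/(V)/W => i/(V/W)/W => i/(W/W)/W => i/(i/W)/W => i/(i/i)/W => i/(i/i)/i

E => V   [E ::= V]
V => V/W   [V ::= V / W]
V/W => V/W/W   [V ::= V / W]
V/W/W => W/W/W   [V ::= W]
W/W/W => i/W/W   [W ::= i]
i/W/W => i/(E)/W   [W ::= ( E )]
i/(E)/W => i/(V)/W   [E ::= V]
i/(V)/W => i/(V/W)/W   [V ::= V / W]
i/(V/W)/W => i/(W/W)/W   [V ::= W]
i/(W/W)/W => i/(i/W)/W   [W ::= i]
i/(i/W)/W => i/(i/i)/W   [W ::= i]
i/(i/i)/W => i/(i/i)/i   [W ::= i]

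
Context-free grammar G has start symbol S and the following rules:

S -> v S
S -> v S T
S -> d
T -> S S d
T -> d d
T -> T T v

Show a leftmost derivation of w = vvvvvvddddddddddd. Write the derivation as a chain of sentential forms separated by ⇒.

S ⇒ vST   [S -> v S T]
vST ⇒ vvSTT   [S -> v S T]
vvSTT ⇒ vvvSTT   [S -> v S]
vvvSTT ⇒ vvvvSTTT   [S -> v S T]
vvvvSTTT ⇒ vvvvvSTTTT   [S -> v S T]
vvvvvSTTTT ⇒ vvvvvvSTTTTT   [S -> v S T]
vvvvvvSTTTTT ⇒ vvvvvvdTTTTT   [S -> d]
vvvvvvdTTTTT ⇒ vvvvvvdddTTTT   [T -> d d]
vvvvvvdddTTTT ⇒ vvvvvvdddddTTT   [T -> d d]
vvvvvvdddddTTT ⇒ vvvvvvdddddddTT   [T -> d d]
vvvvvvdddddddTT ⇒ vvvvvvdddddddddT   [T -> d d]
vvvvvvdddddddddT ⇒ vvvvvvddddddddddd   [T -> d d]

S ⇒ vST ⇒ vvSTT ⇒ vvvSTT ⇒ vvvvSTTT ⇒ vvvvvSTTTT ⇒ vvvvvvSTTTTT ⇒ vvvvvvdTTTTT ⇒ vvvvvvdddTTTT ⇒ vvvvvvdddddTTT ⇒ vvvvvvdddddddTT ⇒ vvvvvvdddddddddT ⇒ vvvvvvddddddddddd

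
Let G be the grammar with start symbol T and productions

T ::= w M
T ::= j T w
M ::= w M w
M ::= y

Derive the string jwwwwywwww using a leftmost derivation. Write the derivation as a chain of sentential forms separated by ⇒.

T ⇒ jTw ⇒ jwMw ⇒ jwwMww ⇒ jwwwMwww ⇒ jwwwwMwwww ⇒ jwwwwywwww

T ⇒ jTw   [T ::= j T w]
jTw ⇒ jwMw   [T ::= w M]
jwMw ⇒ jwwMww   [M ::= w M w]
jwwMww ⇒ jwwwMwww   [M ::= w M w]
jwwwMwww ⇒ jwwwwMwwww   [M ::= w M w]
jwwwwMwwww ⇒ jwwwwywwww   [M ::= y]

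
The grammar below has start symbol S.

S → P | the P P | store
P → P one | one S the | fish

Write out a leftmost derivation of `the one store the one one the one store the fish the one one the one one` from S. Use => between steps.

S => the P P => the one S the P => the one store the P => the one store the P one => the one store the P one one => the one store the one S the one one => the one store the one P the one one => the one store the one P one the one one => the one store the one P one one the one one => the one store the one one S the one one the one one => the one store the one one the P P the one one the one one => the one store the one one the one S the P the one one the one one => the one store the one one the one store the P the one one the one one => the one store the one one the one store the fish the one one the one one

S => the P P   [S → the P P]
the P P => the one S the P   [P → one S the]
the one S the P => the one store the P   [S → store]
the one store the P => the one store the P one   [P → P one]
the one store the P one => the one store the P one one   [P → P one]
the one store the P one one => the one store the one S the one one   [P → one S the]
the one store the one S the one one => the one store the one P the one one   [S → P]
the one store the one P the one one => the one store the one P one the one one   [P → P one]
the one store the one P one the one one => the one store the one P one one the one one   [P → P one]
the one store the one P one one the one one => the one store the one one S the one one the one one   [P → one S the]
the one store the one one S the one one the one one => the one store the one one the P P the one one the one one   [S → the P P]
the one store the one one the P P the one one the one one => the one store the one one the one S the P the one one the one one   [P → one S the]
the one store the one one the one S the P the one one the one one => the one store the one one the one store the P the one one the one one   [S → store]
the one store the one one the one store the P the one one the one one => the one store the one one the one store the fish the one one the one one   [P → fish]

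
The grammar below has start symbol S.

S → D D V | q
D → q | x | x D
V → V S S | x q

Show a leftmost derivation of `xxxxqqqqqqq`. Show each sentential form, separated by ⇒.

S ⇒ DDV ⇒ xDDV ⇒ xxDV ⇒ xxxV ⇒ xxxVSS ⇒ xxxVSSSS ⇒ xxxVSSSSSS ⇒ xxxxqSSSSSS ⇒ xxxxqqSSSSS ⇒ xxxxqqqSSSS ⇒ xxxxqqqqSSS ⇒ xxxxqqqqqSS ⇒ xxxxqqqqqqS ⇒ xxxxqqqqqqq

S ⇒ DDV   [S → D D V]
DDV ⇒ xDDV   [D → x D]
xDDV ⇒ xxDV   [D → x]
xxDV ⇒ xxxV   [D → x]
xxxV ⇒ xxxVSS   [V → V S S]
xxxVSS ⇒ xxxVSSSS   [V → V S S]
xxxVSSSS ⇒ xxxVSSSSSS   [V → V S S]
xxxVSSSSSS ⇒ xxxxqSSSSSS   [V → x q]
xxxxqSSSSSS ⇒ xxxxqqSSSSS   [S → q]
xxxxqqSSSSS ⇒ xxxxqqqSSSS   [S → q]
xxxxqqqSSSS ⇒ xxxxqqqqSSS   [S → q]
xxxxqqqqSSS ⇒ xxxxqqqqqSS   [S → q]
xxxxqqqqqSS ⇒ xxxxqqqqqqS   [S → q]
xxxxqqqqqqS ⇒ xxxxqqqqqqq   [S → q]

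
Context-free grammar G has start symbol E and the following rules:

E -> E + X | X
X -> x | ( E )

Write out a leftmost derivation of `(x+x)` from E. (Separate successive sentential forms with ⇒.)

E ⇒ X ⇒ (E) ⇒ (E+X) ⇒ (X+X) ⇒ (x+X) ⇒ (x+x)

E ⇒ X   [E -> X]
X ⇒ (E)   [X -> ( E )]
(E) ⇒ (E+X)   [E -> E + X]
(E+X) ⇒ (X+X)   [E -> X]
(X+X) ⇒ (x+X)   [X -> x]
(x+X) ⇒ (x+x)   [X -> x]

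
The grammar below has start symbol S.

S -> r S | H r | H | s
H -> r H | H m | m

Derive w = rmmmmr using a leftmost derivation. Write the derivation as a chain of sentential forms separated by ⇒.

S ⇒ Hr ⇒ Hmr ⇒ Hmmr ⇒ Hmmmr ⇒ rHmmmr ⇒ rmmmmr

S ⇒ Hr   [S -> H r]
Hr ⇒ Hmr   [H -> H m]
Hmr ⇒ Hmmr   [H -> H m]
Hmmr ⇒ Hmmmr   [H -> H m]
Hmmmr ⇒ rHmmmr   [H -> r H]
rHmmmr ⇒ rmmmmr   [H -> m]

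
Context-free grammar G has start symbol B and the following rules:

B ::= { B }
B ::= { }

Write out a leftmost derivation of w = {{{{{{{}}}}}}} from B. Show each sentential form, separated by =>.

B => {B}   [B ::= { B }]
{B} => {{B}}   [B ::= { B }]
{{B}} => {{{B}}}   [B ::= { B }]
{{{B}}} => {{{{B}}}}   [B ::= { B }]
{{{{B}}}} => {{{{{B}}}}}   [B ::= { B }]
{{{{{B}}}}} => {{{{{{B}}}}}}   [B ::= { B }]
{{{{{{B}}}}}} => {{{{{{{}}}}}}}   [B ::= { }]

B => {B} => {{B}} => {{{B}}} => {{{{B}}}} => {{{{{B}}}}} => {{{{{{B}}}}}} => {{{{{{{}}}}}}}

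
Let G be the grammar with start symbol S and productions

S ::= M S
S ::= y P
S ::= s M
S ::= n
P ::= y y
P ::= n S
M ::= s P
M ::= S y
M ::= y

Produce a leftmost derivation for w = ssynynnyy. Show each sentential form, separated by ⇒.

S⇒sM⇒sSy⇒ssMy⇒ssSyy⇒ssyPyy⇒ssynSyy⇒ssynyPyy⇒ssynynSyy⇒ssynynnyy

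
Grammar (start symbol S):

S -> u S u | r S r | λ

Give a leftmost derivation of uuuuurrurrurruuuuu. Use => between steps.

S => uSu => uuSuu => uuuSuuu => uuuuSuuuu => uuuuuSuuuuu => uuuuurSruuuuu => uuuuurrSrruuuuu => uuuuurruSurruuuuu => uuuuurrurSrurruuuuu => uuuuurrurrurruuuuu

S => uSu   [S -> u S u]
uSu => uuSuu   [S -> u S u]
uuSuu => uuuSuuu   [S -> u S u]
uuuSuuu => uuuuSuuuu   [S -> u S u]
uuuuSuuuu => uuuuuSuuuuu   [S -> u S u]
uuuuuSuuuuu => uuuuurSruuuuu   [S -> r S r]
uuuuurSruuuuu => uuuuurrSrruuuuu   [S -> r S r]
uuuuurrSrruuuuu => uuuuurruSurruuuuu   [S -> u S u]
uuuuurruSurruuuuu => uuuuurrurSrurruuuuu   [S -> r S r]
uuuuurrurSrurruuuuu => uuuuurrurrurruuuuu   [S -> λ]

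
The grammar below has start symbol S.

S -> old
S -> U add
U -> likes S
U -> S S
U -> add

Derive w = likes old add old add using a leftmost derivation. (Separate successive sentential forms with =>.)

S => U add => S S add => U add S add => likes S add S add => likes old add S add => likes old add old add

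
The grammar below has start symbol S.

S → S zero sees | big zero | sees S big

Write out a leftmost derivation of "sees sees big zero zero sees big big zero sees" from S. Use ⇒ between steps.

S ⇒ S zero sees ⇒ sees S big zero sees ⇒ sees sees S big big zero sees ⇒ sees sees S zero sees big big zero sees ⇒ sees sees big zero zero sees big big zero sees

S ⇒ S zero sees   [S → S zero sees]
S zero sees ⇒ sees S big zero sees   [S → sees S big]
sees S big zero sees ⇒ sees sees S big big zero sees   [S → sees S big]
sees sees S big big zero sees ⇒ sees sees S zero sees big big zero sees   [S → S zero sees]
sees sees S zero sees big big zero sees ⇒ sees sees big zero zero sees big big zero sees   [S → big zero]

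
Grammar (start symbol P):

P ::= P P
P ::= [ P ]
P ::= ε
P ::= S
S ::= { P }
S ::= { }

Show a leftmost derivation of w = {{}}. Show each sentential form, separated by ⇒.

P ⇒ S   [P ::= S]
S ⇒ {P}   [S ::= { P }]
{P} ⇒ {PP}   [P ::= P P]
{PP} ⇒ {PPP}   [P ::= P P]
{PPP} ⇒ {PPPP}   [P ::= P P]
{PPPP} ⇒ {SPPP}   [P ::= S]
{SPPP} ⇒ {{}PPP}   [S ::= { }]
{{}PPP} ⇒ {{}PP}   [P ::= ε]
{{}PP} ⇒ {{}P}   [P ::= ε]
{{}P} ⇒ {{}}   [P ::= ε]

P ⇒ S ⇒ {P} ⇒ {PP} ⇒ {PPP} ⇒ {PPPP} ⇒ {SPPP} ⇒ {{}PPP} ⇒ {{}PP} ⇒ {{}P} ⇒ {{}}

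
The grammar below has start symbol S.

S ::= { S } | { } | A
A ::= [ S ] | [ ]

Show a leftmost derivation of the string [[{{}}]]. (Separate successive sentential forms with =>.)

S=>A=>[S]=>[A]=>[[S]]=>[[{S}]]=>[[{{}}]]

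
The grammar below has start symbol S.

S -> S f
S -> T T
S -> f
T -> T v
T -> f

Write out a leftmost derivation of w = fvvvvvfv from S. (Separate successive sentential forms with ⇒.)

S ⇒ TT ⇒ TvT ⇒ TvvT ⇒ TvvvT ⇒ TvvvvT ⇒ TvvvvvT ⇒ fvvvvvT ⇒ fvvvvvTv ⇒ fvvvvvfv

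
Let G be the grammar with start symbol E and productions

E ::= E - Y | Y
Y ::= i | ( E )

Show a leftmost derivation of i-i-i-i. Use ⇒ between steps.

E ⇒ E-Y ⇒ E-Y-Y ⇒ E-Y-Y-Y ⇒ Y-Y-Y-Y ⇒ i-Y-Y-Y ⇒ i-i-Y-Y ⇒ i-i-i-Y ⇒ i-i-i-i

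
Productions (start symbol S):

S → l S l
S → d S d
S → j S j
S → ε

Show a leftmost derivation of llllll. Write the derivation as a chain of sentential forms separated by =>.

S => lSl => llSll => lllSlll => llllll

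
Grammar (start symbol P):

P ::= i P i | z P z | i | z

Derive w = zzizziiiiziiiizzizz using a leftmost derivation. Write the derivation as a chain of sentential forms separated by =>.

P=>zPz=>zzPzz=>zziPizz=>zzizPzizz=>zzizzPzzizz=>zzizziPizzizz=>zzizziiPiizzizz=>zzizziiiPiiizzizz=>zzizziiiiPiiiizzizz=>zzizziiiiziiiizzizz

P => zPz   [P ::= z P z]
zPz => zzPzz   [P ::= z P z]
zzPzz => zziPizz   [P ::= i P i]
zziPizz => zzizPzizz   [P ::= z P z]
zzizPzizz => zzizzPzzizz   [P ::= z P z]
zzizzPzzizz => zzizziPizzizz   [P ::= i P i]
zzizziPizzizz => zzizziiPiizzizz   [P ::= i P i]
zzizziiPiizzizz => zzizziiiPiiizzizz   [P ::= i P i]
zzizziiiPiiizzizz => zzizziiiiPiiiizzizz   [P ::= i P i]
zzizziiiiPiiiizzizz => zzizziiiiziiiizzizz   [P ::= z]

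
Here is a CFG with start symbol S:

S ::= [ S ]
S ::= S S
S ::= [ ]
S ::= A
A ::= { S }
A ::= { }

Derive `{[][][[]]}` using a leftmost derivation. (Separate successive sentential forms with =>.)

S => A => {S} => {SS} => {SSS} => {[]SS} => {[][]S} => {[][][S]} => {[][][[]]}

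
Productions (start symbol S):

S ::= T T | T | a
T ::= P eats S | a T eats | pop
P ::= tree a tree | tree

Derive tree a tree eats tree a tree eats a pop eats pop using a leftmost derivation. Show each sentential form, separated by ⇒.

S ⇒ T ⇒ P eats S ⇒ tree a tree eats S ⇒ tree a tree eats T T ⇒ tree a tree eats P eats S T ⇒ tree a tree eats tree a tree eats S T ⇒ tree a tree eats tree a tree eats T T ⇒ tree a tree eats tree a tree eats a T eats T ⇒ tree a tree eats tree a tree eats a pop eats T ⇒ tree a tree eats tree a tree eats a pop eats pop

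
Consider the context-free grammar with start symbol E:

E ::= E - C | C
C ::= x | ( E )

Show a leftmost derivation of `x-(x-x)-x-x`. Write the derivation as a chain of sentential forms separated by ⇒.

E⇒E-C⇒E-C-C⇒E-C-C-C⇒C-C-C-C⇒x-C-C-C⇒x-(E)-C-C⇒x-(E-C)-C-C⇒x-(C-C)-C-C⇒x-(x-C)-C-C⇒x-(x-x)-C-C⇒x-(x-x)-x-C⇒x-(x-x)-x-x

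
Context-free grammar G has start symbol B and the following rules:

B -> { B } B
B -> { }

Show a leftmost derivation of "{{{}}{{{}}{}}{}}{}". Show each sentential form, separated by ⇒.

B ⇒ {B}B ⇒ {{B}B}B ⇒ {{{}}B}B ⇒ {{{}}{B}B}B ⇒ {{{}}{{B}B}B}B ⇒ {{{}}{{{}}B}B}B ⇒ {{{}}{{{}}{}}B}B ⇒ {{{}}{{{}}{}}{}}B ⇒ {{{}}{{{}}{}}{}}{}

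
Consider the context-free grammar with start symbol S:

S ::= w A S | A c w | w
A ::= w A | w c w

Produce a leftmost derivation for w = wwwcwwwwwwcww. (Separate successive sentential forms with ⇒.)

S ⇒ wAS   [S ::= w A S]
wAS ⇒ wwAS   [A ::= w A]
wwAS ⇒ wwwcwS   [A ::= w c w]
wwwcwS ⇒ wwwcwwAS   [S ::= w A S]
wwwcwwAS ⇒ wwwcwwwAS   [A ::= w A]
wwwcwwwAS ⇒ wwwcwwwwAS   [A ::= w A]
wwwcwwwwAS ⇒ wwwcwwwwwAS   [A ::= w A]
wwwcwwwwwAS ⇒ wwwcwwwwwwcwS   [A ::= w c w]
wwwcwwwwwwcwS ⇒ wwwcwwwwwwcww   [S ::= w]

S⇒wAS⇒wwAS⇒wwwcwS⇒wwwcwwAS⇒wwwcwwwAS⇒wwwcwwwwAS⇒wwwcwwwwwAS⇒wwwcwwwwwwcwS⇒wwwcwwwwwwcww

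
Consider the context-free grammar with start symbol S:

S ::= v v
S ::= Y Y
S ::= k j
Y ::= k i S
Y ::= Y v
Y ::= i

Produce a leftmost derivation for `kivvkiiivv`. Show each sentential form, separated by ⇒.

S ⇒ YY ⇒ kiSY ⇒ kivvY ⇒ kivvYv ⇒ kivvYvv ⇒ kivvkiSvv ⇒ kivvkiYYvv ⇒ kivvkiiYvv ⇒ kivvkiiivv

S ⇒ YY   [S ::= Y Y]
YY ⇒ kiSY   [Y ::= k i S]
kiSY ⇒ kivvY   [S ::= v v]
kivvY ⇒ kivvYv   [Y ::= Y v]
kivvYv ⇒ kivvYvv   [Y ::= Y v]
kivvYvv ⇒ kivvkiSvv   [Y ::= k i S]
kivvkiSvv ⇒ kivvkiYYvv   [S ::= Y Y]
kivvkiYYvv ⇒ kivvkiiYvv   [Y ::= i]
kivvkiiYvv ⇒ kivvkiiivv   [Y ::= i]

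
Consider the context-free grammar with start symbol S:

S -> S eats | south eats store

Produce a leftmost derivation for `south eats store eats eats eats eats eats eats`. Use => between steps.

S => S eats => S eats eats => S eats eats eats => S eats eats eats eats => S eats eats eats eats eats => S eats eats eats eats eats eats => south eats store eats eats eats eats eats eats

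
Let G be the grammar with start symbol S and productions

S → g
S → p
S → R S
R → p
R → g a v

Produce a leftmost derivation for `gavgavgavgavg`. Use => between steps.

S => RS => gavS => gavRS => gavgavS => gavgavRS => gavgavgavS => gavgavgavRS => gavgavgavgavS => gavgavgavgavg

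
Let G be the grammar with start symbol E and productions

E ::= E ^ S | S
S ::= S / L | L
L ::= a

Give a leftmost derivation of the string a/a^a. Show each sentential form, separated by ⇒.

E ⇒ E^S ⇒ S^S ⇒ S/L^S ⇒ L/L^S ⇒ a/L^S ⇒ a/a^S ⇒ a/a^L ⇒ a/a^a

E ⇒ E^S   [E ::= E ^ S]
E^S ⇒ S^S   [E ::= S]
S^S ⇒ S/L^S   [S ::= S / L]
S/L^S ⇒ L/L^S   [S ::= L]
L/L^S ⇒ a/L^S   [L ::= a]
a/L^S ⇒ a/a^S   [L ::= a]
a/a^S ⇒ a/a^L   [S ::= L]
a/a^L ⇒ a/a^a   [L ::= a]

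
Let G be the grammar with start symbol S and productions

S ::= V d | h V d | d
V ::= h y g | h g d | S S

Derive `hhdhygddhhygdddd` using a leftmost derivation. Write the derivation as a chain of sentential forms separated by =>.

S => hVd => hSSd => hVdSd => hSSdSd => hhVdSdSd => hhSSdSdSd => hhdSdSdSd => hhdVddSdSd => hhdhygddSdSd => hhdhygddhVddSd => hhdhygddhhygddSd => hhdhygddhhygdddd

S => hVd   [S ::= h V d]
hVd => hSSd   [V ::= S S]
hSSd => hVdSd   [S ::= V d]
hVdSd => hSSdSd   [V ::= S S]
hSSdSd => hhVdSdSd   [S ::= h V d]
hhVdSdSd => hhSSdSdSd   [V ::= S S]
hhSSdSdSd => hhdSdSdSd   [S ::= d]
hhdSdSdSd => hhdVddSdSd   [S ::= V d]
hhdVddSdSd => hhdhygddSdSd   [V ::= h y g]
hhdhygddSdSd => hhdhygddhVddSd   [S ::= h V d]
hhdhygddhVddSd => hhdhygddhhygddSd   [V ::= h y g]
hhdhygddhhygddSd => hhdhygddhhygdddd   [S ::= d]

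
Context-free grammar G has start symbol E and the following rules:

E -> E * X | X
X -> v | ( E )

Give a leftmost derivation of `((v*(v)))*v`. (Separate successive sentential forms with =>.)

E => E*X   [E -> E * X]
E*X => X*X   [E -> X]
X*X => (E)*X   [X -> ( E )]
(E)*X => (X)*X   [E -> X]
(X)*X => ((E))*X   [X -> ( E )]
((E))*X => ((E*X))*X   [E -> E * X]
((E*X))*X => ((X*X))*X   [E -> X]
((X*X))*X => ((v*X))*X   [X -> v]
((v*X))*X => ((v*(E)))*X   [X -> ( E )]
((v*(E)))*X => ((v*(X)))*X   [E -> X]
((v*(X)))*X => ((v*(v)))*X   [X -> v]
((v*(v)))*X => ((v*(v)))*v   [X -> v]

E => E*X => X*X => (E)*X => (X)*X => ((E))*X => ((E*X))*X => ((X*X))*X => ((v*X))*X => ((v*(E)))*X => ((v*(X)))*X => ((v*(v)))*X => ((v*(v)))*v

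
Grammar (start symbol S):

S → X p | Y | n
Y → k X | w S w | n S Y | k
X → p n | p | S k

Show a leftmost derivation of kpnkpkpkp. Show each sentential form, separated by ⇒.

S ⇒ Xp   [S → X p]
Xp ⇒ Skp   [X → S k]
Skp ⇒ Xpkp   [S → X p]
Xpkp ⇒ Skpkp   [X → S k]
Skpkp ⇒ Xpkpkp   [S → X p]
Xpkpkp ⇒ Skpkpkp   [X → S k]
Skpkpkp ⇒ Ykpkpkp   [S → Y]
Ykpkpkp ⇒ kXkpkpkp   [Y → k X]
kXkpkpkp ⇒ kpnkpkpkp   [X → p n]

S ⇒ Xp ⇒ Skp ⇒ Xpkp ⇒ Skpkp ⇒ Xpkpkp ⇒ Skpkpkp ⇒ Ykpkpkp ⇒ kXkpkpkp ⇒ kpnkpkpkp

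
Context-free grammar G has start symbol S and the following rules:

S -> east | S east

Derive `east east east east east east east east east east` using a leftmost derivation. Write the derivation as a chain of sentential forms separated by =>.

S => S east   [S -> S east]
S east => S east east   [S -> S east]
S east east => S east east east   [S -> S east]
S east east east => S east east east east   [S -> S east]
S east east east east => S east east east east east   [S -> S east]
S east east east east east => S east east east east east east   [S -> S east]
S east east east east east east => S east east east east east east east   [S -> S east]
S east east east east east east east => S east east east east east east east east   [S -> S east]
S east east east east east east east east => S east east east east east east east east east   [S -> S east]
S east east east east east east east east east => east east east east east east east east east east   [S -> east]

S => S east => S east east => S east east east => S east east east east => S east east east east east => S east east east east east east => S east east east east east east east => S east east east east east east east east => S east east east east east east east east east => east east east east east east east east east east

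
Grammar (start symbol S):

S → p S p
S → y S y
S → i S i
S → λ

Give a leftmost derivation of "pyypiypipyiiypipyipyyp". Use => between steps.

S=>pSp=>pySyp=>pyySyyp=>pyypSpyyp=>pyypiSipyyp=>pyypiySyipyyp=>pyypiypSpyipyyp=>pyypiypiSipyipyyp=>pyypiypipSpipyipyyp=>pyypiypipySypipyipyyp=>pyypiypipyiSiypipyipyyp=>pyypiypipyiiypipyipyyp

S => pSp   [S → p S p]
pSp => pySyp   [S → y S y]
pySyp => pyySyyp   [S → y S y]
pyySyyp => pyypSpyyp   [S → p S p]
pyypSpyyp => pyypiSipyyp   [S → i S i]
pyypiSipyyp => pyypiySyipyyp   [S → y S y]
pyypiySyipyyp => pyypiypSpyipyyp   [S → p S p]
pyypiypSpyipyyp => pyypiypiSipyipyyp   [S → i S i]
pyypiypiSipyipyyp => pyypiypipSpipyipyyp   [S → p S p]
pyypiypipSpipyipyyp => pyypiypipySypipyipyyp   [S → y S y]
pyypiypipySypipyipyyp => pyypiypipyiSiypipyipyyp   [S → i S i]
pyypiypipyiSiypipyipyyp => pyypiypipyiiypipyipyyp   [S → λ]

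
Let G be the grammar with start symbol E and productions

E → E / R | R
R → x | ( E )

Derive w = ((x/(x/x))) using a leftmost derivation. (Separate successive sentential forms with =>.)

E => R   [E → R]
R => (E)   [R → ( E )]
(E) => (R)   [E → R]
(R) => ((E))   [R → ( E )]
((E)) => ((E/R))   [E → E / R]
((E/R)) => ((R/R))   [E → R]
((R/R)) => ((x/R))   [R → x]
((x/R)) => ((x/(E)))   [R → ( E )]
((x/(E))) => ((x/(E/R)))   [E → E / R]
((x/(E/R))) => ((x/(R/R)))   [E → R]
((x/(R/R))) => ((x/(x/R)))   [R → x]
((x/(x/R))) => ((x/(x/x)))   [R → x]

E => R => (E) => (R) => ((E)) => ((E/R)) => ((R/R)) => ((x/R)) => ((x/(E))) => ((x/(E/R))) => ((x/(R/R))) => ((x/(x/R))) => ((x/(x/x)))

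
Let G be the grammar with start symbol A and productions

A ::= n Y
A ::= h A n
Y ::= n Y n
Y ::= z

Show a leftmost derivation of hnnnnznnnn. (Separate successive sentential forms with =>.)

A=>hAn=>hnYn=>hnnYnn=>hnnnYnnn=>hnnnnYnnnn=>hnnnnznnnn

A => hAn   [A ::= h A n]
hAn => hnYn   [A ::= n Y]
hnYn => hnnYnn   [Y ::= n Y n]
hnnYnn => hnnnYnnn   [Y ::= n Y n]
hnnnYnnn => hnnnnYnnnn   [Y ::= n Y n]
hnnnnYnnnn => hnnnnznnnn   [Y ::= z]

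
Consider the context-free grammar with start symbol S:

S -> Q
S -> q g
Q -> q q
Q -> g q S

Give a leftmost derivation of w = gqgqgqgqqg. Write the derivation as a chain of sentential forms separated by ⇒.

S ⇒ Q   [S -> Q]
Q ⇒ gqS   [Q -> g q S]
gqS ⇒ gqQ   [S -> Q]
gqQ ⇒ gqgqS   [Q -> g q S]
gqgqS ⇒ gqgqQ   [S -> Q]
gqgqQ ⇒ gqgqgqS   [Q -> g q S]
gqgqgqS ⇒ gqgqgqQ   [S -> Q]
gqgqgqQ ⇒ gqgqgqgqS   [Q -> g q S]
gqgqgqgqS ⇒ gqgqgqgqqg   [S -> q g]

S ⇒ Q ⇒ gqS ⇒ gqQ ⇒ gqgqS ⇒ gqgqQ ⇒ gqgqgqS ⇒ gqgqgqQ ⇒ gqgqgqgqS ⇒ gqgqgqgqqg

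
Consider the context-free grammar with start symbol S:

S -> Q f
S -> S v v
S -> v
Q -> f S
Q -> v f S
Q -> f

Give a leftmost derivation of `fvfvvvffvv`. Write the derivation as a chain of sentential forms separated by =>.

S=>Svv=>Qfvv=>fSfvv=>fQffvv=>fvfSffvv=>fvfSvvffvv=>fvfvvvffvv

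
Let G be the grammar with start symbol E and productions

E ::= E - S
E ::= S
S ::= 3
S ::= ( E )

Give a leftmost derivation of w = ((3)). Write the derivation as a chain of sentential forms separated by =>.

E=>S=>(E)=>(S)=>((E))=>((S))=>((3))

E => S   [E ::= S]
S => (E)   [S ::= ( E )]
(E) => (S)   [E ::= S]
(S) => ((E))   [S ::= ( E )]
((E)) => ((S))   [E ::= S]
((S)) => ((3))   [S ::= 3]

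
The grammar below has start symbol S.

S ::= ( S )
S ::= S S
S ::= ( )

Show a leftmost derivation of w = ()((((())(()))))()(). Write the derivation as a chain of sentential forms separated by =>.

S => SS => SSS => ()SS => ()SSS => ()(S)SS => ()((S))SS => ()(((S)))SS => ()(((SS)))SS => ()((((S)S)))SS => ()((((())S)))SS => ()((((())(S))))SS => ()((((())(()))))SS => ()((((())(()))))()S => ()((((())(()))))()()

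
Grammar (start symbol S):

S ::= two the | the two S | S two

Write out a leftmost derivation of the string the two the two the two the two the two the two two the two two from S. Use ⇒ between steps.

S ⇒ the two S ⇒ the two the two S ⇒ the two the two S two ⇒ the two the two the two S two ⇒ the two the two the two S two two ⇒ the two the two the two the two S two two ⇒ the two the two the two the two the two S two two ⇒ the two the two the two the two the two the two S two two ⇒ the two the two the two the two the two the two two the two two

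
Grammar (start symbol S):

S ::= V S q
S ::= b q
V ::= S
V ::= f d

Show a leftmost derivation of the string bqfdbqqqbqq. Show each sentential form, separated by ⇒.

S ⇒ VSq ⇒ SSq ⇒ VSqSq ⇒ SSqSq ⇒ bqSqSq ⇒ bqVSqqSq ⇒ bqfdSqqSq ⇒ bqfdbqqqSq ⇒ bqfdbqqqbqq

S ⇒ VSq   [S ::= V S q]
VSq ⇒ SSq   [V ::= S]
SSq ⇒ VSqSq   [S ::= V S q]
VSqSq ⇒ SSqSq   [V ::= S]
SSqSq ⇒ bqSqSq   [S ::= b q]
bqSqSq ⇒ bqVSqqSq   [S ::= V S q]
bqVSqqSq ⇒ bqfdSqqSq   [V ::= f d]
bqfdSqqSq ⇒ bqfdbqqqSq   [S ::= b q]
bqfdbqqqSq ⇒ bqfdbqqqbqq   [S ::= b q]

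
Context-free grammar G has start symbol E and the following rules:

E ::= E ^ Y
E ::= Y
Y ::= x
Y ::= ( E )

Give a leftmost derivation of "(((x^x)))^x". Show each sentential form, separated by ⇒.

E⇒E^Y⇒Y^Y⇒(E)^Y⇒(Y)^Y⇒((E))^Y⇒((Y))^Y⇒(((E)))^Y⇒(((E^Y)))^Y⇒(((Y^Y)))^Y⇒(((x^Y)))^Y⇒(((x^x)))^Y⇒(((x^x)))^x

E ⇒ E^Y   [E ::= E ^ Y]
E^Y ⇒ Y^Y   [E ::= Y]
Y^Y ⇒ (E)^Y   [Y ::= ( E )]
(E)^Y ⇒ (Y)^Y   [E ::= Y]
(Y)^Y ⇒ ((E))^Y   [Y ::= ( E )]
((E))^Y ⇒ ((Y))^Y   [E ::= Y]
((Y))^Y ⇒ (((E)))^Y   [Y ::= ( E )]
(((E)))^Y ⇒ (((E^Y)))^Y   [E ::= E ^ Y]
(((E^Y)))^Y ⇒ (((Y^Y)))^Y   [E ::= Y]
(((Y^Y)))^Y ⇒ (((x^Y)))^Y   [Y ::= x]
(((x^Y)))^Y ⇒ (((x^x)))^Y   [Y ::= x]
(((x^x)))^Y ⇒ (((x^x)))^x   [Y ::= x]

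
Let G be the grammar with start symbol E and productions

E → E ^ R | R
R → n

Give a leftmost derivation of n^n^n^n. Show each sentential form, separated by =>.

E=>E^R=>E^R^R=>E^R^R^R=>R^R^R^R=>n^R^R^R=>n^n^R^R=>n^n^n^R=>n^n^n^n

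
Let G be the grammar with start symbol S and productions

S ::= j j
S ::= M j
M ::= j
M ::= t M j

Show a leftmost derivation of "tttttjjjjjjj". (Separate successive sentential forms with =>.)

S=>Mj=>tMjj=>ttMjjj=>tttMjjjj=>ttttMjjjjj=>tttttMjjjjjj=>tttttjjjjjjj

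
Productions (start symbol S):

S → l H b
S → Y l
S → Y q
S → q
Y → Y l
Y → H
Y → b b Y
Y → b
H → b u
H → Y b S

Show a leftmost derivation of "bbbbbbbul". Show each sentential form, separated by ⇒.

S ⇒ Yl ⇒ bbYl ⇒ bbbbYl ⇒ bbbbbbYl ⇒ bbbbbbHl ⇒ bbbbbbbul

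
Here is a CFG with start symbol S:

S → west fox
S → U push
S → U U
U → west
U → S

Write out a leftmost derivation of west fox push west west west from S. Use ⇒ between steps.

S ⇒ U U ⇒ S U ⇒ U push U ⇒ S push U ⇒ west fox push U ⇒ west fox push S ⇒ west fox push U U ⇒ west fox push S U ⇒ west fox push U U U ⇒ west fox push west U U ⇒ west fox push west west U ⇒ west fox push west west west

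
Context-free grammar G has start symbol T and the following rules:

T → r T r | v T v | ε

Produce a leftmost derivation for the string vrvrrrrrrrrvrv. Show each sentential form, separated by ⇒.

T ⇒ vTv   [T → v T v]
vTv ⇒ vrTrv   [T → r T r]
vrTrv ⇒ vrvTvrv   [T → v T v]
vrvTvrv ⇒ vrvrTrvrv   [T → r T r]
vrvrTrvrv ⇒ vrvrrTrrvrv   [T → r T r]
vrvrrTrrvrv ⇒ vrvrrrTrrrvrv   [T → r T r]
vrvrrrTrrrvrv ⇒ vrvrrrrTrrrrvrv   [T → r T r]
vrvrrrrTrrrrvrv ⇒ vrvrrrrrrrrvrv   [T → ε]

T ⇒ vTv ⇒ vrTrv ⇒ vrvTvrv ⇒ vrvrTrvrv ⇒ vrvrrTrrvrv ⇒ vrvrrrTrrrvrv ⇒ vrvrrrrTrrrrvrv ⇒ vrvrrrrrrrrvrv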